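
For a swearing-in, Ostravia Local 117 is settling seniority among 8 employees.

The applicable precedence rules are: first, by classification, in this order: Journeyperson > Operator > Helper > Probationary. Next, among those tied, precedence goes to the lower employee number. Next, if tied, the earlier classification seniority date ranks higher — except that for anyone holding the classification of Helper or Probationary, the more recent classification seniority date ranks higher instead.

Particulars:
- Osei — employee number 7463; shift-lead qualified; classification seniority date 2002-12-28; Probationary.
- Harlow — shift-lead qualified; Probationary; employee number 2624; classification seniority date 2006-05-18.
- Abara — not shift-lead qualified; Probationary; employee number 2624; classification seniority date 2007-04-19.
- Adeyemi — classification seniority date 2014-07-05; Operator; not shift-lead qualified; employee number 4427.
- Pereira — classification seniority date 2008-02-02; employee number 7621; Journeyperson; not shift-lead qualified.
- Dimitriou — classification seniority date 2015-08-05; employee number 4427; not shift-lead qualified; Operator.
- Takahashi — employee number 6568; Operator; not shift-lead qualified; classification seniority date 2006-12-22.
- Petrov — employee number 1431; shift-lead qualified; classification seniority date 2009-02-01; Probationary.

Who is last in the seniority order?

By classification: Pereira (Journeyperson); then Adeyemi, Dimitriou and Takahashi (Operator); then Petrov, Abara, Harlow and Osei (Probationary).
Among Adeyemi, Dimitriou and Takahashi, by employee number (lower first): Adeyemi and Dimitriou (4427) before Takahashi (6568).
Among Adeyemi and Dimitriou, by classification seniority date (earlier first): Adeyemi (2014-07-05) before Dimitriou (2015-08-05).
Among Petrov, Abara, Harlow and Osei, by employee number (lower first): Petrov (1431) before Abara and Harlow (2624) before Osei (7463).
Among Abara and Harlow, by classification seniority date (later first) (reversed rule for this group): Abara (2007-04-19) before Harlow (2006-05-18).
Order: Pereira, Adeyemi, Dimitriou, Takahashi, Petrov, Abara, Harlow, Osei.

Osei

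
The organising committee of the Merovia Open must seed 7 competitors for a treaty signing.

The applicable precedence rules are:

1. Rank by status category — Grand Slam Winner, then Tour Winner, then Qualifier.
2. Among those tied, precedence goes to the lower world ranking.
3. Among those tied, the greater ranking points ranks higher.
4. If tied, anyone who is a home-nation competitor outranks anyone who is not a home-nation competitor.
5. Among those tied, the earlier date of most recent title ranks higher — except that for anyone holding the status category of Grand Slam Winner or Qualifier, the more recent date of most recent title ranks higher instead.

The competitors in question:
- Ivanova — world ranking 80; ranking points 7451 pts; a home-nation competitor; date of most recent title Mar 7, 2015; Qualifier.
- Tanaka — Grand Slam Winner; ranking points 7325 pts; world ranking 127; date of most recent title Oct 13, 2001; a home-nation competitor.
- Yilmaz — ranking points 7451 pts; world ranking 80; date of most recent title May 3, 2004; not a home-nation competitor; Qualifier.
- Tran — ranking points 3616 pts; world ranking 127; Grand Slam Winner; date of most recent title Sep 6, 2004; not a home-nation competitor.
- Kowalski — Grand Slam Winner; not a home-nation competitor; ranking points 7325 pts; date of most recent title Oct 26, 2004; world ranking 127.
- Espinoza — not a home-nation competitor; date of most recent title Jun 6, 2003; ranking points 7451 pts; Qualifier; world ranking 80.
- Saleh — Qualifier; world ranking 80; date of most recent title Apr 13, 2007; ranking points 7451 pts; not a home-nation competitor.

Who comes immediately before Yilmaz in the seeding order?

Saleh

By status category: Tanaka, Kowalski and Tran (Grand Slam Winner); then Ivanova, Saleh, Yilmaz and Espinoza (Qualifier).
Tanaka, Kowalski and Tran all have world ranking 127, so the next rule applies.
Among Tanaka, Kowalski and Tran, by ranking points (higher first): Tanaka and Kowalski (7325 pts) before Tran (3616 pts).
Among Tanaka and Kowalski, a home-nation competitor before not a home-nation competitor: Tanaka (a home-nation competitor) before Kowalski (not a home-nation competitor).
Ivanova, Saleh, Yilmaz and Espinoza all have world ranking 80, so the next rule applies.
Ivanova, Saleh, Yilmaz and Espinoza all have ranking points 7451 pts, so the next rule applies.
Among Ivanova, Saleh, Yilmaz and Espinoza, a home-nation competitor before not a home-nation competitor: Ivanova (a home-nation competitor) before Saleh, Yilmaz and Espinoza (not a home-nation competitor).
Among Saleh, Yilmaz and Espinoza, by date of most recent title (later first) (reversed rule for this group): Saleh (Apr 13, 2007) before Yilmaz (May 3, 2004) before Espinoza (Jun 6, 2003).
Order: Tanaka, Kowalski, Tran, Ivanova, Saleh, Yilmaz, Espinoza.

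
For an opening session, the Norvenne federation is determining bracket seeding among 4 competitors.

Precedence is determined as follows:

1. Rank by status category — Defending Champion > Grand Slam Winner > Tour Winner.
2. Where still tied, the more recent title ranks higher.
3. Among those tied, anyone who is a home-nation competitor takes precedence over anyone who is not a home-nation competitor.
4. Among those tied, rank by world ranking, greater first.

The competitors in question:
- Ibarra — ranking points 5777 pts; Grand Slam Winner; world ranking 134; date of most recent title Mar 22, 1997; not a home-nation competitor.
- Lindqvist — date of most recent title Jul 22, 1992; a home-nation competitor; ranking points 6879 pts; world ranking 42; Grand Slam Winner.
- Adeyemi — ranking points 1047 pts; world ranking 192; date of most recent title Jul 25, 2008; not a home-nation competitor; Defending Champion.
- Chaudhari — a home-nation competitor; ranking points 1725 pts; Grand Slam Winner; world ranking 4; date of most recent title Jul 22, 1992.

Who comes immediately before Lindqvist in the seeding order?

Ibarra

By status category: Adeyemi (Defending Champion); then Ibarra, Lindqvist and Chaudhari (Grand Slam Winner).
Among Ibarra, Lindqvist and Chaudhari, by date of most recent title (later first): Ibarra (Mar 22, 1997) before Lindqvist and Chaudhari (Jul 22, 1992).
Lindqvist and Chaudhari are each a home-nation competitor, so the next rule applies.
Among Lindqvist and Chaudhari, by world ranking (higher first): Lindqvist (42) before Chaudhari (4).
Order: Adeyemi, Ibarra, Lindqvist, Chaudhari.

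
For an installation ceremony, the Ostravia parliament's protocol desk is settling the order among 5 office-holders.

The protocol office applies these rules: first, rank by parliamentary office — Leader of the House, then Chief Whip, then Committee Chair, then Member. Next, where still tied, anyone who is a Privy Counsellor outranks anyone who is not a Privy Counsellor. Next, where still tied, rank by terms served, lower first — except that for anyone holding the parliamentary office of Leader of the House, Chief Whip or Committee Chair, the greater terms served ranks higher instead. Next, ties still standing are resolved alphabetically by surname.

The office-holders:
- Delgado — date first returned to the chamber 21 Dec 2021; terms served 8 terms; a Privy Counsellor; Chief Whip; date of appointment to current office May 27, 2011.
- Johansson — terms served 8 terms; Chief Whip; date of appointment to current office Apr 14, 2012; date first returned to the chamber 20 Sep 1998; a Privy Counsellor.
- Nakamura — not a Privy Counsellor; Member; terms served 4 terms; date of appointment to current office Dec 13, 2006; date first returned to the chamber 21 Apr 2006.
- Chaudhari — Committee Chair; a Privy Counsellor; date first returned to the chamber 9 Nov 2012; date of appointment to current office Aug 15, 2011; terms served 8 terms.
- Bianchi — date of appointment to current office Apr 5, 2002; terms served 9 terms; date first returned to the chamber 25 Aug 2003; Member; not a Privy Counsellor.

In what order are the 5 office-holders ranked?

By parliamentary office: Delgado and Johansson (Chief Whip); then Chaudhari (Committee Chair); then Nakamura and Bianchi (Member).
Delgado and Johansson are each a Privy Counsellor, so the next rule applies.
Delgado and Johansson both have terms served 8 terms, so the next rule applies.
Among Delgado and Johansson, alphabetically by surname: Delgado before Johansson.
Nakamura and Bianchi are each not a Privy Counsellor, so the next rule applies.
Among Nakamura and Bianchi, by terms served (lower first): Nakamura (4 terms) before Bianchi (9 terms).
Full order: Delgado, Johansson, Chaudhari, Nakamura, Bianchi.

Delgado, Johansson, Chaudhari, Nakamura, Bianchi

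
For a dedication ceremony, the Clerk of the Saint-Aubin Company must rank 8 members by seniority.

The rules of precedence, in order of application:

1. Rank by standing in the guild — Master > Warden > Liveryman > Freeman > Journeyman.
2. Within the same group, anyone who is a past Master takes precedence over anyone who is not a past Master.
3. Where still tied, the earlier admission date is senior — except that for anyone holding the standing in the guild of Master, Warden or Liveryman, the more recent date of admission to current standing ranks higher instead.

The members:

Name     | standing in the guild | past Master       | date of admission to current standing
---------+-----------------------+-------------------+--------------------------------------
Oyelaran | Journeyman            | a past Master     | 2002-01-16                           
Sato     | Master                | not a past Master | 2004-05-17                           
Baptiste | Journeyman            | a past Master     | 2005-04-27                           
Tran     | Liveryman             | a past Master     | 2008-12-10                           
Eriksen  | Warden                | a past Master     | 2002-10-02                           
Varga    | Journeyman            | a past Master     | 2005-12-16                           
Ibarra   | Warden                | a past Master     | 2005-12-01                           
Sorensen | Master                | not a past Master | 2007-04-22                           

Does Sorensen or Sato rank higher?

By standing in the guild: Sorensen and Sato (Master); then Ibarra and Eriksen (Warden); then Tran (Liveryman); then Oyelaran, Baptiste and Varga (Journeyman).
Sorensen and Sato are each not a past Master, so the next rule applies.
Among Sorensen and Sato, by date of admission to current standing (later first) (reversed rule for this group): Sorensen (2007-04-22) before Sato (2004-05-17).
Ibarra and Eriksen are each a past Master, so the next rule applies.
Among Ibarra and Eriksen, by date of admission to current standing (later first) (reversed rule for this group): Ibarra (2005-12-01) before Eriksen (2002-10-02).
Oyelaran, Baptiste and Varga are each a past Master, so the next rule applies.
Among Oyelaran, Baptiste and Varga, by date of admission to current standing (earlier first): Oyelaran (2002-01-16) before Baptiste (2005-04-27) before Varga (2005-12-16).
So Sorensen takes precedence.

Sorensen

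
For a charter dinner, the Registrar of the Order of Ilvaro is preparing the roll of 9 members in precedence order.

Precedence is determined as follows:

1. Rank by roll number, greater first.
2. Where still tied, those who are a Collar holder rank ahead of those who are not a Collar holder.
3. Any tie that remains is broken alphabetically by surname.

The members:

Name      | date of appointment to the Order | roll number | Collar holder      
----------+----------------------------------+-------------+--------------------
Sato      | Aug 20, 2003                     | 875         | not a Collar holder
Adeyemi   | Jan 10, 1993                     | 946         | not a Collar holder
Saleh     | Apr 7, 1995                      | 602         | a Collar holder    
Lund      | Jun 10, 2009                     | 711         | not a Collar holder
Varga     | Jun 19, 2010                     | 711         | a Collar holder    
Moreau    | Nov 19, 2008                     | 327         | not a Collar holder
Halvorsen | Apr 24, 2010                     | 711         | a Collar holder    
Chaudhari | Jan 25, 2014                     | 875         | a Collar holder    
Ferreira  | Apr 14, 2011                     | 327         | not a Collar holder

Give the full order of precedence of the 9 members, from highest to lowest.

Adeyemi, Chaudhari, Sato, Halvorsen, Varga, Lund, Saleh, Ferreira, Moreau

By roll number (higher first): Adeyemi (946); then Chaudhari and Sato (both 875); then Halvorsen, Varga and Lund (each 711); then Saleh (602); then Ferreira and Moreau (both 327).
Among Chaudhari and Sato, a Collar holder before not a Collar holder: Chaudhari (a Collar holder) before Sato (not a Collar holder).
Among Halvorsen, Varga and Lund, a Collar holder before not a Collar holder: Halvorsen and Varga (a Collar holder) before Lund (not a Collar holder).
Among Halvorsen and Varga, alphabetically by surname: Halvorsen before Varga.
Ferreira and Moreau are each not a Collar holder, so the next rule applies.
Among Ferreira and Moreau, alphabetically by surname: Ferreira before Moreau.
Full order: Adeyemi, Chaudhari, Sato, Halvorsen, Varga, Lund, Saleh, Ferreira, Moreau.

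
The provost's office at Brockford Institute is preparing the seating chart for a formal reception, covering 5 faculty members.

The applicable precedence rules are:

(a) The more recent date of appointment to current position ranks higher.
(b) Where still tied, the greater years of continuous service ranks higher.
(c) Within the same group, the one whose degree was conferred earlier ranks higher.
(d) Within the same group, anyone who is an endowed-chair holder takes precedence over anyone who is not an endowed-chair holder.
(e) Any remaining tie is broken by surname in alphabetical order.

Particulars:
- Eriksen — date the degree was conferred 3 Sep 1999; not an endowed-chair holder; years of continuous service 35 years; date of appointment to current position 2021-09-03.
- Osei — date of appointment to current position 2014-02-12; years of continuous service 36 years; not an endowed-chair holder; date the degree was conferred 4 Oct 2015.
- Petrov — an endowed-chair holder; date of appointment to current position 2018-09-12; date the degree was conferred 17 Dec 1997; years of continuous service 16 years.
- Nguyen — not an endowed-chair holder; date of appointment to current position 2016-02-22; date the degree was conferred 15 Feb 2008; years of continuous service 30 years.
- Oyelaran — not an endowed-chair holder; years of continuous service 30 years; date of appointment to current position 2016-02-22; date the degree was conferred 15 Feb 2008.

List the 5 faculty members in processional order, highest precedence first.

By date of appointment to current position (later first): Eriksen (2021-09-03); then Petrov (2018-09-12); then Nguyen and Oyelaran (both 2016-02-22); then Osei (2014-02-12).
Nguyen and Oyelaran both have years of continuous service 30 years, so the next rule applies.
Nguyen and Oyelaran both have date the degree was conferred 15 Feb 2008, so the next rule applies.
Nguyen and Oyelaran are each not an endowed-chair holder, so the next rule applies.
Among Nguyen and Oyelaran, alphabetically by surname: Nguyen before Oyelaran.
Full order: Eriksen, Petrov, Nguyen, Oyelaran, Osei.

Eriksen, Petrov, Nguyen, Oyelaran, Osei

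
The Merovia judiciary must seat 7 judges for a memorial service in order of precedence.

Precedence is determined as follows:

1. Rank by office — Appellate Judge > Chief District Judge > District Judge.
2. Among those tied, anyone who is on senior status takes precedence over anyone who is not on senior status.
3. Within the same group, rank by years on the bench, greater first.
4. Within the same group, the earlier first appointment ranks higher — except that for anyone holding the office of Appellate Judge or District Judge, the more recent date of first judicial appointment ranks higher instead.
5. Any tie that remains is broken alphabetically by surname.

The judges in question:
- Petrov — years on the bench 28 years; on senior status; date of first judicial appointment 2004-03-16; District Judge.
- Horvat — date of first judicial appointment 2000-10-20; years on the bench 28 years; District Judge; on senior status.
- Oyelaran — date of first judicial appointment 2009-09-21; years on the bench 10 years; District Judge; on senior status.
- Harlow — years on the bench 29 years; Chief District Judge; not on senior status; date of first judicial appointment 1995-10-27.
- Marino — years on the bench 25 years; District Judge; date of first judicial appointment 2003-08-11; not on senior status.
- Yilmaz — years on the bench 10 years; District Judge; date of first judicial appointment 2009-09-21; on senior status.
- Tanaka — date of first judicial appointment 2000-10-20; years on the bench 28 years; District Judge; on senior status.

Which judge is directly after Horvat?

By office: Harlow (Chief District Judge); then Petrov, Horvat, Tanaka, Oyelaran, Yilmaz and Marino (District Judge).
Among Petrov, Horvat, Tanaka, Oyelaran, Yilmaz and Marino, on senior status before not on senior status: Petrov, Horvat, Tanaka, Oyelaran and Yilmaz (on senior status) before Marino (not on senior status).
Among Petrov, Horvat, Tanaka, Oyelaran and Yilmaz, by years on the bench (higher first): Petrov, Horvat and Tanaka (28 years) before Oyelaran and Yilmaz (10 years).
Among Petrov, Horvat and Tanaka, by date of first judicial appointment (later first) (reversed rule for this group): Petrov (2004-03-16) before Horvat and Tanaka (2000-10-20).
Among Horvat and Tanaka, alphabetically by surname: Horvat before Tanaka.
Oyelaran and Yilmaz both have date of first judicial appointment 2009-09-21, so the next rule applies.
Among Oyelaran and Yilmaz, alphabetically by surname: Oyelaran before Yilmaz.
Order: Harlow, Petrov, Horvat, Tanaka, Oyelaran, Yilmaz, Marino.

Tanaka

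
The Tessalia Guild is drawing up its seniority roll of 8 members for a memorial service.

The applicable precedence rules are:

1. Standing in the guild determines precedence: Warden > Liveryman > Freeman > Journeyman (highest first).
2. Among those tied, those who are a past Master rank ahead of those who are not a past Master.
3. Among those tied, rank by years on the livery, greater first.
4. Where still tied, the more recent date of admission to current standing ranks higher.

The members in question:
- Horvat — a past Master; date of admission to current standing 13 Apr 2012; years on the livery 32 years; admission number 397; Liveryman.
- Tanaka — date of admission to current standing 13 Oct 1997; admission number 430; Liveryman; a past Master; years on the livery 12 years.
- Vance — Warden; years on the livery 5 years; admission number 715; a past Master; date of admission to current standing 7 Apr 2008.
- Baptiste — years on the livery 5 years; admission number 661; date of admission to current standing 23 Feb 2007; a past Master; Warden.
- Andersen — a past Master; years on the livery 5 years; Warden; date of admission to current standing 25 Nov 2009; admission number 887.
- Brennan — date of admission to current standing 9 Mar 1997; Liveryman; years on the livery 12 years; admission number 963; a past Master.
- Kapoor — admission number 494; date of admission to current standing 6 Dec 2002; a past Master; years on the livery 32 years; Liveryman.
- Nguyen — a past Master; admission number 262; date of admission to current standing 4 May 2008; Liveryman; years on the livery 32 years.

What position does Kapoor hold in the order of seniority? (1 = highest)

6

By standing in the guild: Andersen, Vance and Baptiste (Warden); then Horvat, Nguyen, Kapoor, Tanaka and Brennan (Liveryman).
Andersen, Vance and Baptiste are each a past Master, so the next rule applies.
Andersen, Vance and Baptiste all have years on the livery 5 years, so the next rule applies.
Among Andersen, Vance and Baptiste, by date of admission to current standing (later first): Andersen (25 Nov 2009) before Vance (7 Apr 2008) before Baptiste (23 Feb 2007).
Horvat, Nguyen, Kapoor, Tanaka and Brennan are each a past Master, so the next rule applies.
Among Horvat, Nguyen, Kapoor, Tanaka and Brennan, by years on the livery (higher first): Horvat, Nguyen and Kapoor (32 years) before Tanaka and Brennan (12 years).
Among Horvat, Nguyen and Kapoor, by date of admission to current standing (later first): Horvat (13 Apr 2012) before Nguyen (4 May 2008) before Kapoor (6 Dec 2002).
Among Tanaka and Brennan, by date of admission to current standing (later first): Tanaka (13 Oct 1997) before Brennan (9 Mar 1997).
Order: Andersen, Vance, Baptiste, Horvat, Nguyen, Kapoor, Tanaka, Brennan. So position 6.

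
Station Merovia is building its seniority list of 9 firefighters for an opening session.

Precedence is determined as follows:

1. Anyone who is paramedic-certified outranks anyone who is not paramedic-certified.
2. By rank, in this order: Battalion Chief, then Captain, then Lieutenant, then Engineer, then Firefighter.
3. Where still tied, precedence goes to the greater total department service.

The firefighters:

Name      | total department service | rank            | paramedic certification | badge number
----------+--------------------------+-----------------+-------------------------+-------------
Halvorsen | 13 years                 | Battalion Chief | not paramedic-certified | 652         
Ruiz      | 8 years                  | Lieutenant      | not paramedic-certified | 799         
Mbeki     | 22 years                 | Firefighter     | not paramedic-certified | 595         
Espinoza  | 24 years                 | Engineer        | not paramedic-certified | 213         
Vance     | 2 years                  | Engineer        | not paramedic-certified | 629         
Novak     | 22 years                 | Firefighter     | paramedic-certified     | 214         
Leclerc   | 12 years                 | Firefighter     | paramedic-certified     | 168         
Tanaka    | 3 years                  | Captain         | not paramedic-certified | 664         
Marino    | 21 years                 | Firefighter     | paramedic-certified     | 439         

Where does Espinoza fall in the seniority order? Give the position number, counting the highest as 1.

7

By the first rule: Novak, Marino and Leclerc (each paramedic-certified); then Halvorsen, Tanaka, Ruiz, Espinoza, Vance and Mbeki (each not paramedic-certified).
Novak, Marino and Leclerc are each Firefighter, so the next rule applies.
Among Novak, Marino and Leclerc, by total department service (higher first): Novak (22 years) before Marino (21 years) before Leclerc (12 years).
Among Halvorsen, Tanaka, Ruiz, Espinoza, Vance and Mbeki, by rank: Halvorsen (Battalion Chief) before Tanaka (Captain) before Ruiz (Lieutenant) before Espinoza and Vance (Engineer) before Mbeki (Firefighter).
Among Espinoza and Vance, by total department service (higher first): Espinoza (24 years) before Vance (2 years).
Order: Novak, Marino, Leclerc, Halvorsen, Tanaka, Ruiz, Espinoza, Vance, Mbeki. So position 7.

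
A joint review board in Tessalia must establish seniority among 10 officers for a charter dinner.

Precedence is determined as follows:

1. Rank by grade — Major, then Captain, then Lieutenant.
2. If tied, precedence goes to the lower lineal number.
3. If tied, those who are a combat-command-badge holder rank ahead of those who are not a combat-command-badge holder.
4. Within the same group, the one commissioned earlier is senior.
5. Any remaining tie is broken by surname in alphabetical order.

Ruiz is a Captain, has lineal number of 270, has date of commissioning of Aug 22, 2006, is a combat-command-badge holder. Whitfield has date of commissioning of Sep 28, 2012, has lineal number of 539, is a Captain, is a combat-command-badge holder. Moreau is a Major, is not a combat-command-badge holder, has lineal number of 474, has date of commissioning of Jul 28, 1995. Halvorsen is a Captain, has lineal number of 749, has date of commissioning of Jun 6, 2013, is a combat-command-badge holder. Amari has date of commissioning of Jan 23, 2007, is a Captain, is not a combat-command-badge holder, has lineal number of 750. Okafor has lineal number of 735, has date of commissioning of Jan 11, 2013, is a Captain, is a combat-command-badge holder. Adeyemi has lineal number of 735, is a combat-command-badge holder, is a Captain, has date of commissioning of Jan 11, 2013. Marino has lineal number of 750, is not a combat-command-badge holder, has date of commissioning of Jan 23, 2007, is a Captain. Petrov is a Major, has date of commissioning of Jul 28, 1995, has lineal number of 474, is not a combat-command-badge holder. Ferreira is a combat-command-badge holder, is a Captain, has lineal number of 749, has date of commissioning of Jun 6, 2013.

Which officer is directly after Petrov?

By grade: Moreau and Petrov (Major); then Ruiz, Whitfield, Adeyemi, Okafor, Ferreira, Halvorsen, Amari and Marino (Captain).
Moreau and Petrov both have lineal number 474, so the next rule applies.
Moreau and Petrov are each not a combat-command-badge holder, so the next rule applies.
Moreau and Petrov both have date of commissioning Jul 28, 1995, so the next rule applies.
Among Moreau and Petrov, alphabetically by surname: Moreau before Petrov.
Among Ruiz, Whitfield, Adeyemi, Okafor, Ferreira, Halvorsen, Amari and Marino, by lineal number (lower first): Ruiz (270) before Whitfield (539) before Adeyemi and Okafor (735) before Ferreira and Halvorsen (749) before Amari and Marino (750).
Adeyemi and Okafor are each a combat-command-badge holder, so the next rule applies.
Adeyemi and Okafor both have date of commissioning Jan 11, 2013, so the next rule applies.
Among Adeyemi and Okafor, alphabetically by surname: Adeyemi before Okafor.
Ferreira and Halvorsen are each a combat-command-badge holder, so the next rule applies.
Ferreira and Halvorsen both have date of commissioning Jun 6, 2013, so the next rule applies.
Among Ferreira and Halvorsen, alphabetically by surname: Ferreira before Halvorsen.
Amari and Marino are each not a combat-command-badge holder, so the next rule applies.
Amari and Marino both have date of commissioning Jan 23, 2007, so the next rule applies.
Among Amari and Marino, alphabetically by surname: Amari before Marino.
Order: Moreau, Petrov, Ruiz, Whitfield, Adeyemi, Okafor, Ferreira, Halvorsen, Amari, Marino.

Ruiz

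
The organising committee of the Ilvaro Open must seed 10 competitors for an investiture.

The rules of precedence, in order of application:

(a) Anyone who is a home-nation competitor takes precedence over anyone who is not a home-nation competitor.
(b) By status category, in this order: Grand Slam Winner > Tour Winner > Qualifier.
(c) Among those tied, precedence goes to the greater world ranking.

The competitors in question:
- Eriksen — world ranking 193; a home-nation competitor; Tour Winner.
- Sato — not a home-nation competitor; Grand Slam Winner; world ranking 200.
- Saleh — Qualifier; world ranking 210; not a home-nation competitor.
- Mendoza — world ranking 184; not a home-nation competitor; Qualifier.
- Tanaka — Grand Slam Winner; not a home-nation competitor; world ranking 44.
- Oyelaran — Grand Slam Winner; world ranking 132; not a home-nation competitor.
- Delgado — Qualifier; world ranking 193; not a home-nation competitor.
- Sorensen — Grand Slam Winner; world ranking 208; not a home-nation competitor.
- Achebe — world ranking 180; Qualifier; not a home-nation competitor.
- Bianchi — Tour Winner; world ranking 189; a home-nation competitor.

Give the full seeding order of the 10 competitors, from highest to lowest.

Eriksen, Bianchi, Sorensen, Sato, Oyelaran, Tanaka, Saleh, Delgado, Mendoza, Achebe

By the first rule: Eriksen and Bianchi (both a home-nation competitor); then Sorensen, Sato, Oyelaran, Tanaka, Saleh, Delgado, Mendoza and Achebe (each not a home-nation competitor).
Eriksen and Bianchi are each Tour Winner, so the next rule applies.
Among Eriksen and Bianchi, by world ranking (higher first): Eriksen (193) before Bianchi (189).
Among Sorensen, Sato, Oyelaran, Tanaka, Saleh, Delgado, Mendoza and Achebe, by status category: Sorensen, Sato, Oyelaran and Tanaka (Grand Slam Winner) before Saleh, Delgado, Mendoza and Achebe (Qualifier).
Among Sorensen, Sato, Oyelaran and Tanaka, by world ranking (higher first): Sorensen (208) before Sato (200) before Oyelaran (132) before Tanaka (44).
Among Saleh, Delgado, Mendoza and Achebe, by world ranking (higher first): Saleh (210) before Delgado (193) before Mendoza (184) before Achebe (180).
Full order: Eriksen, Bianchi, Sorensen, Sato, Oyelaran, Tanaka, Saleh, Delgado, Mendoza, Achebe.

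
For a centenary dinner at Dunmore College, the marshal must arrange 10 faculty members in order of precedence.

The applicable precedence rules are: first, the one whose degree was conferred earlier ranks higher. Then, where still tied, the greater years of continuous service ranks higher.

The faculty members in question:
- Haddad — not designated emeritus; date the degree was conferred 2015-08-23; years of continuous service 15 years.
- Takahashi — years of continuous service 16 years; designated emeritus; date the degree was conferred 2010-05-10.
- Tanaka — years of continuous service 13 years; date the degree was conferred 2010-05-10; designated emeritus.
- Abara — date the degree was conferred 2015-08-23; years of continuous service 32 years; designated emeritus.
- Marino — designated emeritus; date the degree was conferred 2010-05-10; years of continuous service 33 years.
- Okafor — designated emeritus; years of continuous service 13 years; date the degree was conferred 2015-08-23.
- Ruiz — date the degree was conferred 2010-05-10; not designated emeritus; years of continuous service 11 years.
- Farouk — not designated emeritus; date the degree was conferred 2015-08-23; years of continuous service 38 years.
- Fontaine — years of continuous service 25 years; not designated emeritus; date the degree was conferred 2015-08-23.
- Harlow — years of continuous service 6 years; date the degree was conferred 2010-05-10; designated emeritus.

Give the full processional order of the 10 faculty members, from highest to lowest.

Marino, Takahashi, Tanaka, Ruiz, Harlow, Farouk, Abara, Fontaine, Haddad, Okafor

By date the degree was conferred (earlier first): Marino, Takahashi, Tanaka, Ruiz and Harlow (each 2010-05-10); then Farouk, Abara, Fontaine, Haddad and Okafor (each 2015-08-23).
Among Marino, Takahashi, Tanaka, Ruiz and Harlow, by years of continuous service (higher first): Marino (33 years) before Takahashi (16 years) before Tanaka (13 years) before Ruiz (11 years) before Harlow (6 years).
Among Farouk, Abara, Fontaine, Haddad and Okafor, by years of continuous service (higher first): Farouk (38 years) before Abara (32 years) before Fontaine (25 years) before Haddad (15 years) before Okafor (13 years).
Full order: Marino, Takahashi, Tanaka, Ruiz, Harlow, Farouk, Abara, Fontaine, Haddad, Okafor.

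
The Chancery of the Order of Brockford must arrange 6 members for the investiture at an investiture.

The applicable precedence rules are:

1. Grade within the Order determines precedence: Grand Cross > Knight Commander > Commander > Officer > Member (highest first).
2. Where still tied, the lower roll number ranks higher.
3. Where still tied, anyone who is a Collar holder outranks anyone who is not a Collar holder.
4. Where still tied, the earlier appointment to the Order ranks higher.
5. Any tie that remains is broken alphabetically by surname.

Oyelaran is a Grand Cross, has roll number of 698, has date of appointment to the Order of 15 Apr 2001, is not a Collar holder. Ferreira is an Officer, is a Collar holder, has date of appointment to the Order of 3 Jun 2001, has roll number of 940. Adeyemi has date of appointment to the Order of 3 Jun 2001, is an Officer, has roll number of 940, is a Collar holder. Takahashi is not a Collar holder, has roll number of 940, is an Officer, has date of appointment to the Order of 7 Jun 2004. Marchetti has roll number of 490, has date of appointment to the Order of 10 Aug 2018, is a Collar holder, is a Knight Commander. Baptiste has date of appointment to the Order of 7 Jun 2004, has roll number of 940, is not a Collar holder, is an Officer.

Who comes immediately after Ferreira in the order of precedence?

Baptiste

By grade within the Order: Oyelaran (Grand Cross); then Marchetti (Knight Commander); then Adeyemi, Ferreira, Baptiste and Takahashi (Officer).
Adeyemi, Ferreira, Baptiste and Takahashi all have roll number 940, so the next rule applies.
Among Adeyemi, Ferreira, Baptiste and Takahashi, a Collar holder before not a Collar holder: Adeyemi and Ferreira (a Collar holder) before Baptiste and Takahashi (not a Collar holder).
Adeyemi and Ferreira both have date of appointment to the Order 3 Jun 2001, so the next rule applies.
Among Adeyemi and Ferreira, alphabetically by surname: Adeyemi before Ferreira.
Baptiste and Takahashi both have date of appointment to the Order 7 Jun 2004, so the next rule applies.
Among Baptiste and Takahashi, alphabetically by surname: Baptiste before Takahashi.
Order: Oyelaran, Marchetti, Adeyemi, Ferreira, Baptiste, Takahashi.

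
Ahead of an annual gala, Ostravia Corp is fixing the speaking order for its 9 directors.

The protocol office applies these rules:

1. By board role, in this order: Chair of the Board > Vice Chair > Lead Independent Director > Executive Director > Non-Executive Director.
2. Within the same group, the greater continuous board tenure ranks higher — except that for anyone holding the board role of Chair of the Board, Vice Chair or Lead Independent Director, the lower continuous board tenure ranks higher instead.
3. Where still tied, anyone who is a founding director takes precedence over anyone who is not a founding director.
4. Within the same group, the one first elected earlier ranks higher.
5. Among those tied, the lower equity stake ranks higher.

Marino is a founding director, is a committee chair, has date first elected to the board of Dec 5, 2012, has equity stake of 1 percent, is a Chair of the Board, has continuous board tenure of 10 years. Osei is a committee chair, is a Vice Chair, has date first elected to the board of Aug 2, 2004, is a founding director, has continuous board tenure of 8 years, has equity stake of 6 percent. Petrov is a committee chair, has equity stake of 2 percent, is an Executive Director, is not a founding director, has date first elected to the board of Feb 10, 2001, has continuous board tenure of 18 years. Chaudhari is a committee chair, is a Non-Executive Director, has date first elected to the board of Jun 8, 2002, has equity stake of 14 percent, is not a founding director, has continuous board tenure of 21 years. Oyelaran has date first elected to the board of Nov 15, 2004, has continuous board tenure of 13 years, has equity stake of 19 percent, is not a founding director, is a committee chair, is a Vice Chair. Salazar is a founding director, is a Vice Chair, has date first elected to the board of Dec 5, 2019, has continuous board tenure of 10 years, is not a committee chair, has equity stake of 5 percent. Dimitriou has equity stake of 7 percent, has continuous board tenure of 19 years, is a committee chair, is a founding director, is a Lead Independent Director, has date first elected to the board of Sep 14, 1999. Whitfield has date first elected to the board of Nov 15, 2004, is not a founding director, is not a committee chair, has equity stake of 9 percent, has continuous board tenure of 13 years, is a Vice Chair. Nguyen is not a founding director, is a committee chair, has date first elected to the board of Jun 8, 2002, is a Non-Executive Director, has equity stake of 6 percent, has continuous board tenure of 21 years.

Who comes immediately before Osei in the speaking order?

By board role: Marino (Chair of the Board); then Osei, Salazar, Whitfield and Oyelaran (Vice Chair); then Dimitriou (Lead Independent Director); then Petrov (Executive Director); then Nguyen and Chaudhari (Non-Executive Director).
Among Osei, Salazar, Whitfield and Oyelaran, by continuous board tenure (lower first) (reversed rule for this group): Osei (8 years) before Salazar (10 years) before Whitfield and Oyelaran (13 years).
Whitfield and Oyelaran are each not a founding director, so the next rule applies.
Whitfield and Oyelaran both have date first elected to the board Nov 15, 2004, so the next rule applies.
Among Whitfield and Oyelaran, by equity stake (lower first): Whitfield (9 percent) before Oyelaran (19 percent).
Nguyen and Chaudhari both have continuous board tenure 21 years, so the next rule applies.
Nguyen and Chaudhari are each not a founding director, so the next rule applies.
Nguyen and Chaudhari both have date first elected to the board Jun 8, 2002, so the next rule applies.
Among Nguyen and Chaudhari, by equity stake (lower first): Nguyen (6 percent) before Chaudhari (14 percent).
Order: Marino, Osei, Salazar, Whitfield, Oyelaran, Dimitriou, Petrov, Nguyen, Chaudhari.

Marino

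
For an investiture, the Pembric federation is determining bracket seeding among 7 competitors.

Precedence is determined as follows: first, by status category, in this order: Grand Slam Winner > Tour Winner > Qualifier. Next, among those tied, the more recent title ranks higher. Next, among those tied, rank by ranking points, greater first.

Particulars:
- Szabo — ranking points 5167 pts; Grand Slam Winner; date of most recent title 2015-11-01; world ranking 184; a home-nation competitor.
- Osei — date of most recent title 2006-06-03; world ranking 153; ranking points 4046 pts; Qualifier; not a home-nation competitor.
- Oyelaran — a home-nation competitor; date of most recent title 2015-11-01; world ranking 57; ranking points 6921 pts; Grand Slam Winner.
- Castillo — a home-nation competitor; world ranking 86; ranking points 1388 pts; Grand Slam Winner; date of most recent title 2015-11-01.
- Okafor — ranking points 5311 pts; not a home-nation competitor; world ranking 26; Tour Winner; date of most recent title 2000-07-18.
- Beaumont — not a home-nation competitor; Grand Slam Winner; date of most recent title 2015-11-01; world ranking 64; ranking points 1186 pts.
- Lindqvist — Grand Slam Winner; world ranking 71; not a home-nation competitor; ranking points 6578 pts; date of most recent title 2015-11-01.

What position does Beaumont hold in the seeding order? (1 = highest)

By status category: Oyelaran, Lindqvist, Szabo, Castillo and Beaumont (Grand Slam Winner); then Okafor (Tour Winner); then Osei (Qualifier).
Oyelaran, Lindqvist, Szabo, Castillo and Beaumont all have date of most recent title 2015-11-01, so the next rule applies.
Among Oyelaran, Lindqvist, Szabo, Castillo and Beaumont, by ranking points (higher first): Oyelaran (6921 pts) before Lindqvist (6578 pts) before Szabo (5167 pts) before Castillo (1388 pts) before Beaumont (1186 pts).
Order: Oyelaran, Lindqvist, Szabo, Castillo, Beaumont, Okafor, Osei. So position 5.

5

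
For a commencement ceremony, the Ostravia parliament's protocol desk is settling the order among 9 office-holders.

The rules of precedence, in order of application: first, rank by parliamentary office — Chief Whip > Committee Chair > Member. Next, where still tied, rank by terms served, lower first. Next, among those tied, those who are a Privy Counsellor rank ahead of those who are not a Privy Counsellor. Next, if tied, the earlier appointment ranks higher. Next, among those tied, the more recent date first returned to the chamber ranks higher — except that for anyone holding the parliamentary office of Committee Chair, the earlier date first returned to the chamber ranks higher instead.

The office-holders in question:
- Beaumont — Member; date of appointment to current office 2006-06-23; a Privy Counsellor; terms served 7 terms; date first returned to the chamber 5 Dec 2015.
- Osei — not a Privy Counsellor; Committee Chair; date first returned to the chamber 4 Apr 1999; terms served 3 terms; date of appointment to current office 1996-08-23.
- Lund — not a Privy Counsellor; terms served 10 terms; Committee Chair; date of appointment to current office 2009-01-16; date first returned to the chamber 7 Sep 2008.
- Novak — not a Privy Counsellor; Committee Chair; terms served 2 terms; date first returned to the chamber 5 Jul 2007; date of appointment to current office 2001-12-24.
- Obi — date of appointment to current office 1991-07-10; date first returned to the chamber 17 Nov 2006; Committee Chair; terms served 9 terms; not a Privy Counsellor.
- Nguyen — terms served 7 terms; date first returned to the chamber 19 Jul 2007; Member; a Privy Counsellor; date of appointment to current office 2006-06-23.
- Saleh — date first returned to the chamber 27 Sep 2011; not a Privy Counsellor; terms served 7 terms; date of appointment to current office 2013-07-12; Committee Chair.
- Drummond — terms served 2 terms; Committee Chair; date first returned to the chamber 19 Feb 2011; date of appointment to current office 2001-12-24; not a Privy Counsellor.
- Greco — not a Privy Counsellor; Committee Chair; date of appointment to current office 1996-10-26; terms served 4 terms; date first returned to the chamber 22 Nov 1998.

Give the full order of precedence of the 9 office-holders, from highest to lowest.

By parliamentary office: Novak, Drummond, Osei, Greco, Saleh, Obi and Lund (Committee Chair); then Beaumont and Nguyen (Member).
Among Novak, Drummond, Osei, Greco, Saleh, Obi and Lund, by terms served (lower first): Novak and Drummond (2 terms) before Osei (3 terms) before Greco (4 terms) before Saleh (7 terms) before Obi (9 terms) before Lund (10 terms).
Novak and Drummond are each not a Privy Counsellor, so the next rule applies.
Novak and Drummond both have date of appointment to current office 2001-12-24, so the next rule applies.
Among Novak and Drummond, by date first returned to the chamber (earlier first) (reversed rule for this group): Novak (5 Jul 2007) before Drummond (19 Feb 2011).
Beaumont and Nguyen both have terms served 7 terms, so the next rule applies.
Beaumont and Nguyen are each a Privy Counsellor, so the next rule applies.
Beaumont and Nguyen both have date of appointment to current office 2006-06-23, so the next rule applies.
Among Beaumont and Nguyen, by date first returned to the chamber (later first): Beaumont (5 Dec 2015) before Nguyen (19 Jul 2007).
Full order: Novak, Drummond, Osei, Greco, Saleh, Obi, Lund, Beaumont, Nguyen.

Novak, Drummond, Osei, Greco, Saleh, Obi, Lund, Beaumont, Nguyen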